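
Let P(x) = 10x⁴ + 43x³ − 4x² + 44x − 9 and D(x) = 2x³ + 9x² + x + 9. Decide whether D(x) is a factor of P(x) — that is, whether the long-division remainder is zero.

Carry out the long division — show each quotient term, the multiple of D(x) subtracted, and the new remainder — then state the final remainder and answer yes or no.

R(x) = 0, so D(x) is a factor of P(x). yes

Step 1: lead(10x⁴ + 43x³ − 4x² + 44x − 9) ÷ lead(D) = 10x⁴ ÷ 2x³ = 5x. Subtract (5x)·D = 10x⁴ + 45x³ + 5x² + 45x. Remainder: −2x³ − 9x² − x − 9.
Step 2: lead(−2x³ − 9x² − x − 9) ÷ lead(D) = −2x³ ÷ 2x³ = −1. Subtract (−1)·D = −2x³ − 9x² − x − 9. Remainder: 0.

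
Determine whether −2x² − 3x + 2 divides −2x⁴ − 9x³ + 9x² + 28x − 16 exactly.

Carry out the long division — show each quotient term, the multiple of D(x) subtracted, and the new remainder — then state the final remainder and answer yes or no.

Step 1: lead(−2x⁴ − 9x³ + 9x² + 28x − 16) ÷ lead(D) = −2x⁴ ÷ −2x² = x². Subtract (x²)·D = −2x⁴ − 3x³ + 2x². Remainder: −6x³ + 7x² + 28x − 16.
Step 2: lead(−6x³ + 7x² + 28x − 16) ÷ lead(D) = −6x³ ÷ −2x² = 3x. Subtract (3x)·D = −6x³ − 9x² + 6x. Remainder: 16x² + 22x − 16.
Step 3: lead(16x² + 22x − 16) ÷ lead(D) = 16x² ÷ −2x² = −8. Subtract (−8)·D = 16x² + 24x − 16. Remainder: −2x.

R(x) = −2x, so D(x) is not a factor of P(x). no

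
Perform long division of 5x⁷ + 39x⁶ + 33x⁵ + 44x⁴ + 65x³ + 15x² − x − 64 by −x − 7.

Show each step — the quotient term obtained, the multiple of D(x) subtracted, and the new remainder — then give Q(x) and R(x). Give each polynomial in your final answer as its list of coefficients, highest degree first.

Step 1: lead(5x⁷ + 39x⁶ + 33x⁵ + 44x⁴ + 65x³ + 15x² − x − 64) ÷ lead(D) = 5x⁷ ÷ −x = −5x⁶. Subtract (−5x⁶)·D = 5x⁷ + 35x⁶. Remainder: 4x⁶ + 33x⁵ + 44x⁴ + 65x³ + 15x² − x − 64.
Step 2: lead(4x⁶ + 33x⁵ + 44x⁴ + 65x³ + 15x² − x − 64) ÷ lead(D) = 4x⁶ ÷ −x = −4x⁵. Subtract (−4x⁵)·D = 4x⁶ + 28x⁵. Remainder: 5x⁵ + 44x⁴ + 65x³ + 15x² − x − 64.
Step 3: lead(5x⁵ + 44x⁴ + 65x³ + 15x² − x − 64) ÷ lead(D) = 5x⁵ ÷ −x = −5x⁴. Subtract (−5x⁴)·D = 5x⁵ + 35x⁴. Remainder: 9x⁴ + 65x³ + 15x² − x − 64.
Step 4: lead(9x⁴ + 65x³ + 15x² − x − 64) ÷ lead(D) = 9x⁴ ÷ −x = −9x³. Subtract (−9x³)·D = 9x⁴ + 63x³. Remainder: 2x³ + 15x² − x − 64.
Step 5: lead(2x³ + 15x² − x − 64) ÷ lead(D) = 2x³ ÷ −x = −2x². Subtract (−2x²)·D = 2x³ + 14x². Remainder: x² − x − 64.
Step 6: lead(x² − x − 64) ÷ lead(D) = x² ÷ −x = −x. Subtract (−x)·D = x² + 7x. Remainder: −8x − 64.
Step 7: lead(−8x − 64) ÷ lead(D) = −8x ÷ −x = 8. Subtract (8)·D = −8x − 56. Remainder: −8.

Q = [-5, -4, -5, -9, -2, -1, 8]; R = [-8]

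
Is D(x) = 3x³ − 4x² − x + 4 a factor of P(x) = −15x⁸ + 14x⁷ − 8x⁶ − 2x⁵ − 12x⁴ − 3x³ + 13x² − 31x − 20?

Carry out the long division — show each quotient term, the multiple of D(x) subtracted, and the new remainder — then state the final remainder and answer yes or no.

Step 1: lead(−15x⁸ + 14x⁷ − 8x⁶ − 2x⁵ − 12x⁴ − 3x³ + 13x² − 31x − 20) ÷ lead(D) = −15x⁸ ÷ 3x³ = −5x⁵. Subtract (−5x⁵)·D = −15x⁸ + 20x⁷ + 5x⁶ − 20x⁵. Remainder: −6x⁷ − 13x⁶ + 18x⁵ − 12x⁴ − 3x³ + 13x² − 31x − 20.
Step 2: lead(−6x⁷ − 13x⁶ + 18x⁵ − 12x⁴ − 3x³ + 13x² − 31x − 20) ÷ lead(D) = −6x⁷ ÷ 3x³ = −2x⁴. Subtract (−2x⁴)·D = −6x⁷ + 8x⁶ + 2x⁵ − 8x⁴. Remainder: −21x⁶ + 16x⁵ − 4x⁴ − 3x³ + 13x² − 31x − 20.
Step 3: lead(−21x⁶ + 16x⁵ − 4x⁴ − 3x³ + 13x² − 31x − 20) ÷ lead(D) = −21x⁶ ÷ 3x³ = −7x³. Subtract (−7x³)·D = −21x⁶ + 28x⁵ + 7x⁴ − 28x³. Remainder: −12x⁵ − 11x⁴ + 25x³ + 13x² − 31x − 20.
Step 4: lead(−12x⁵ − 11x⁴ + 25x³ + 13x² − 31x − 20) ÷ lead(D) = −12x⁵ ÷ 3x³ = −4x². Subtract (−4x²)·D = −12x⁵ + 16x⁴ + 4x³ − 16x². Remainder: −27x⁴ + 21x³ + 29x² − 31x − 20.
Step 5: lead(−27x⁴ + 21x³ + 29x² − 31x − 20) ÷ lead(D) = −27x⁴ ÷ 3x³ = −9x. Subtract (−9x)·D = −27x⁴ + 36x³ + 9x² − 36x. Remainder: −15x³ + 20x² + 5x − 20.
Step 6: lead(−15x³ + 20x² + 5x − 20) ÷ lead(D) = −15x³ ÷ 3x³ = −5. Subtract (−5)·D = −15x³ + 20x² + 5x − 20. Remainder: 0.

R(x) = 0, so D(x) is a factor of P(x). yes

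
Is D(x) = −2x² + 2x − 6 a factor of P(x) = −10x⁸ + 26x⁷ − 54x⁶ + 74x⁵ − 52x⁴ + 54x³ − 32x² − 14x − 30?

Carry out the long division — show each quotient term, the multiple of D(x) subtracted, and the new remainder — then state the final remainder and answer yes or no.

R(x) = 4x + 6, so D(x) is not a factor of P(x). no

Step 1: lead(−10x⁸ + 26x⁷ − 54x⁶ + 74x⁵ − 52x⁴ + 54x³ − 32x² − 14x − 30) ÷ lead(D) = −10x⁸ ÷ −2x² = 5x⁶. Subtract (5x⁶)·D = −10x⁸ + 10x⁷ − 30x⁶. Remainder: 16x⁷ − 24x⁶ + 74x⁵ − 52x⁴ + 54x³ − 32x² − 14x − 30.
Step 2: lead(16x⁷ − 24x⁶ + 74x⁵ − 52x⁴ + 54x³ − 32x² − 14x − 30) ÷ lead(D) = 16x⁷ ÷ −2x² = −8x⁵. Subtract (−8x⁵)·D = 16x⁷ − 16x⁶ + 48x⁵. Remainder: −8x⁶ + 26x⁵ − 52x⁴ + 54x³ − 32x² − 14x − 30.
Step 3: lead(−8x⁶ + 26x⁵ − 52x⁴ + 54x³ − 32x² − 14x − 30) ÷ lead(D) = −8x⁶ ÷ −2x² = 4x⁴. Subtract (4x⁴)·D = −8x⁶ + 8x⁵ − 24x⁴. Remainder: 18x⁵ − 28x⁴ + 54x³ − 32x² − 14x − 30.
Step 4: lead(18x⁵ − 28x⁴ + 54x³ − 32x² − 14x − 30) ÷ lead(D) = 18x⁵ ÷ −2x² = −9x³. Subtract (−9x³)·D = 18x⁵ − 18x⁴ + 54x³. Remainder: −10x⁴ − 32x² − 14x − 30.
Step 5: lead(−10x⁴ − 32x² − 14x − 30) ÷ lead(D) = −10x⁴ ÷ −2x² = 5x². Subtract (5x²)·D = −10x⁴ + 10x³ − 30x². Remainder: −10x³ − 2x² − 14x − 30.
Step 6: lead(−10x³ − 2x² − 14x − 30) ÷ lead(D) = −10x³ ÷ −2x² = 5x. Subtract (5x)·D = −10x³ + 10x² − 30x. Remainder: −12x² + 16x − 30.
Step 7: lead(−12x² + 16x − 30) ÷ lead(D) = −12x² ÷ −2x² = 6. Subtract (6)·D = −12x² + 12x − 36. Remainder: 4x + 6.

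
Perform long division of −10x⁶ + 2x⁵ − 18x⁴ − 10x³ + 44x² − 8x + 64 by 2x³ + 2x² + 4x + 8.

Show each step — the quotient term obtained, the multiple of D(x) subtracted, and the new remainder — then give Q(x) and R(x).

Step 1: lead(−10x⁶ + 2x⁵ − 18x⁴ − 10x³ + 44x² − 8x + 64) ÷ lead(D) = −10x⁶ ÷ 2x³ = −5x³. Subtract (−5x³)·D = −10x⁶ − 10x⁵ − 20x⁴ − 40x³. Remainder: 12x⁵ + 2x⁴ + 30x³ + 44x² − 8x + 64.
Step 2: lead(12x⁵ + 2x⁴ + 30x³ + 44x² − 8x + 64) ÷ lead(D) = 12x⁵ ÷ 2x³ = 6x². Subtract (6x²)·D = 12x⁵ + 12x⁴ + 24x³ + 48x². Remainder: −10x⁴ + 6x³ − 4x² − 8x + 64.
Step 3: lead(−10x⁴ + 6x³ − 4x² − 8x + 64) ÷ lead(D) = −10x⁴ ÷ 2x³ = −5x. Subtract (−5x)·D = −10x⁴ − 10x³ − 20x² − 40x. Remainder: 16x³ + 16x² + 32x + 64.
Step 4: lead(16x³ + 16x² + 32x + 64) ÷ lead(D) = 16x³ ÷ 2x³ = 8. Subtract (8)·D = 16x³ + 16x² + 32x + 64. Remainder: 0.

Q(x) = −5x³ + 6x² − 5x + 8; R(x) = 0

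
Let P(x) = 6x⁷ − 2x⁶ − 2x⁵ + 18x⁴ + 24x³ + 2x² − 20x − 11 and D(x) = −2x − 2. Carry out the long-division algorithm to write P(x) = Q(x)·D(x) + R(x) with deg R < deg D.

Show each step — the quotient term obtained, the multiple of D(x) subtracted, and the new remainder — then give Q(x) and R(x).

Step 1: lead(6x⁷ − 2x⁶ − 2x⁵ + 18x⁴ + 24x³ + 2x² − 20x − 11) ÷ lead(D) = 6x⁷ ÷ −2x = −3x⁶. Subtract (−3x⁶)·D = 6x⁷ + 6x⁶. Remainder: −8x⁶ − 2x⁵ + 18x⁴ + 24x³ + 2x² − 20x − 11.
Step 2: lead(−8x⁶ − 2x⁵ + 18x⁴ + 24x³ + 2x² − 20x − 11) ÷ lead(D) = −8x⁶ ÷ −2x = 4x⁵. Subtract (4x⁵)·D = −8x⁶ − 8x⁵. Remainder: 6x⁵ + 18x⁴ + 24x³ + 2x² − 20x − 11.
Step 3: lead(6x⁵ + 18x⁴ + 24x³ + 2x² − 20x − 11) ÷ lead(D) = 6x⁵ ÷ −2x = −3x⁴. Subtract (−3x⁴)·D = 6x⁵ + 6x⁴. Remainder: 12x⁴ + 24x³ + 2x² − 20x − 11.
Step 4: lead(12x⁴ + 24x³ + 2x² − 20x − 11) ÷ lead(D) = 12x⁴ ÷ −2x = −6x³. Subtract (−6x³)·D = 12x⁴ + 12x³. Remainder: 12x³ + 2x² − 20x − 11.
Step 5: lead(12x³ + 2x² − 20x − 11) ÷ lead(D) = 12x³ ÷ −2x = −6x². Subtract (−6x²)·D = 12x³ + 12x². Remainder: −10x² − 20x − 11.
Step 6: lead(−10x² − 20x − 11) ÷ lead(D) = −10x² ÷ −2x = 5x. Subtract (5x)·D = −10x² − 10x. Remainder: −10x − 11.
Step 7: lead(−10x − 11) ÷ lead(D) = −10x ÷ −2x = 5. Subtract (5)·D = −10x − 10. Remainder: −1.

Q(x) = −3x⁶ + 4x⁵ − 3x⁴ − 6x³ − 6x² + 5x + 5; R(x) = −1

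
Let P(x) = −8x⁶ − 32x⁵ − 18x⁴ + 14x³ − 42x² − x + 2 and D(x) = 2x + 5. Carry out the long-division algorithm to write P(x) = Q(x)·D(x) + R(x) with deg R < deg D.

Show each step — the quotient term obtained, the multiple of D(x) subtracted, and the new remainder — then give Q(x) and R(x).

Step 1: lead(−8x⁶ − 32x⁵ − 18x⁴ + 14x³ − 42x² − x + 2) ÷ lead(D) = −8x⁶ ÷ 2x = −4x⁵. Subtract (−4x⁵)·D = −8x⁶ − 20x⁵. Remainder: −12x⁵ − 18x⁴ + 14x³ − 42x² − x + 2.
Step 2: lead(−12x⁵ − 18x⁴ + 14x³ − 42x² − x + 2) ÷ lead(D) = −12x⁵ ÷ 2x = −6x⁴. Subtract (−6x⁴)·D = −12x⁵ − 30x⁴. Remainder: 12x⁴ + 14x³ − 42x² − x + 2.
Step 3: lead(12x⁴ + 14x³ − 42x² − x + 2) ÷ lead(D) = 12x⁴ ÷ 2x = 6x³. Subtract (6x³)·D = 12x⁴ + 30x³. Remainder: −16x³ − 42x² − x + 2.
Step 4: lead(−16x³ − 42x² − x + 2) ÷ lead(D) = −16x³ ÷ 2x = −8x². Subtract (−8x²)·D = −16x³ − 40x². Remainder: −2x² − x + 2.
Step 5: lead(−2x² − x + 2) ÷ lead(D) = −2x² ÷ 2x = −x. Subtract (−x)·D = −2x² − 5x. Remainder: 4x + 2.
Step 6: lead(4x + 2) ÷ lead(D) = 4x ÷ 2x = 2. Subtract (2)·D = 4x + 10. Remainder: −8.

Q(x) = −4x⁵ − 6x⁴ + 6x³ − 8x² − x + 2; R(x) = −8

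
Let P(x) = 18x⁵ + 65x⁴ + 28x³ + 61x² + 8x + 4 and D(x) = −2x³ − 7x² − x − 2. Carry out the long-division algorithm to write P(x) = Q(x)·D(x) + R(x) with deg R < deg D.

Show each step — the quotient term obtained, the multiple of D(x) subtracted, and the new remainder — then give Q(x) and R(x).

Step 1: lead(18x⁵ + 65x⁴ + 28x³ + 61x² + 8x + 4) ÷ lead(D) = 18x⁵ ÷ −2x³ = −9x². Subtract (−9x²)·D = 18x⁵ + 63x⁴ + 9x³ + 18x². Remainder: 2x⁴ + 19x³ + 43x² + 8x + 4.
Step 2: lead(2x⁴ + 19x³ + 43x² + 8x + 4) ÷ lead(D) = 2x⁴ ÷ −2x³ = −x. Subtract (−x)·D = 2x⁴ + 7x³ + x² + 2x. Remainder: 12x³ + 42x² + 6x + 4.
Step 3: lead(12x³ + 42x² + 6x + 4) ÷ lead(D) = 12x³ ÷ −2x³ = −6. Subtract (−6)·D = 12x³ + 42x² + 6x + 12. Remainder: −8.

Q(x) = −9x² − x − 6; R(x) = −8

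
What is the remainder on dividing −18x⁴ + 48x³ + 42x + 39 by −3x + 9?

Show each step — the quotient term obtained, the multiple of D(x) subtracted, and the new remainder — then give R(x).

Step 1: lead(−18x⁴ + 48x³ + 42x + 39) ÷ lead(D) = −18x⁴ ÷ −3x = 6x³. Subtract (6x³)·D = −18x⁴ + 54x³. Remainder: −6x³ + 42x + 39.
Step 2: lead(−6x³ + 42x + 39) ÷ lead(D) = −6x³ ÷ −3x = 2x². Subtract (2x²)·D = −6x³ + 18x². Remainder: −18x² + 42x + 39.
Step 3: lead(−18x² + 42x + 39) ÷ lead(D) = −18x² ÷ −3x = 6x. Subtract (6x)·D = −18x² + 54x. Remainder: −12x + 39.
Step 4: lead(−12x + 39) ÷ lead(D) = −12x ÷ −3x = 4. Subtract (4)·D = −12x + 36. Remainder: 3.

R(x) = 3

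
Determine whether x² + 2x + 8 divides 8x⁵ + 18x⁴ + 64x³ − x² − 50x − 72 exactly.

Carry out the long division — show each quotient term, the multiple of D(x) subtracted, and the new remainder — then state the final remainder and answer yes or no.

R(x) = 0, so D(x) is a factor of P(x). yes

Step 1: lead(8x⁵ + 18x⁴ + 64x³ − x² − 50x − 72) ÷ lead(D) = 8x⁵ ÷ x² = 8x³. Subtract (8x³)·D = 8x⁵ + 16x⁴ + 64x³. Remainder: 2x⁴ − x² − 50x − 72.
Step 2: lead(2x⁴ − x² − 50x − 72) ÷ lead(D) = 2x⁴ ÷ x² = 2x². Subtract (2x²)·D = 2x⁴ + 4x³ + 16x². Remainder: −4x³ − 17x² − 50x − 72.
Step 3: lead(−4x³ − 17x² − 50x − 72) ÷ lead(D) = −4x³ ÷ x² = −4x. Subtract (−4x)·D = −4x³ − 8x² − 32x. Remainder: −9x² − 18x − 72.
Step 4: lead(−9x² − 18x − 72) ÷ lead(D) = −9x² ÷ x² = −9. Subtract (−9)·D = −9x² − 18x − 72. Remainder: 0.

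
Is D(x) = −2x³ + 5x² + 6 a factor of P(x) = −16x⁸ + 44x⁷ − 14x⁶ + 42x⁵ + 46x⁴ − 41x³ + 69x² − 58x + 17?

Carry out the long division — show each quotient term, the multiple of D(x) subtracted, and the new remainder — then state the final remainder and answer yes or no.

Step 1: lead(−16x⁸ + 44x⁷ − 14x⁶ + 42x⁵ + 46x⁴ − 41x³ + 69x² − 58x + 17) ÷ lead(D) = −16x⁸ ÷ −2x³ = 8x⁵. Subtract (8x⁵)·D = −16x⁸ + 40x⁷ + 48x⁵. Remainder: 4x⁷ − 14x⁶ − 6x⁵ + 46x⁴ − 41x³ + 69x² − 58x + 17.
Step 2: lead(4x⁷ − 14x⁶ − 6x⁵ + 46x⁴ − 41x³ + 69x² − 58x + 17) ÷ lead(D) = 4x⁷ ÷ −2x³ = −2x⁴. Subtract (−2x⁴)·D = 4x⁷ − 10x⁶ − 12x⁴. Remainder: −4x⁶ − 6x⁵ + 58x⁴ − 41x³ + 69x² − 58x + 17.
Step 3: lead(−4x⁶ − 6x⁵ + 58x⁴ − 41x³ + 69x² − 58x + 17) ÷ lead(D) = −4x⁶ ÷ −2x³ = 2x³. Subtract (2x³)·D = −4x⁶ + 10x⁵ + 12x³. Remainder: −16x⁵ + 58x⁴ − 53x³ + 69x² − 58x + 17.
Step 4: lead(−16x⁵ + 58x⁴ − 53x³ + 69x² − 58x + 17) ÷ lead(D) = −16x⁵ ÷ −2x³ = 8x². Subtract (8x²)·D = −16x⁵ + 40x⁴ + 48x². Remainder: 18x⁴ − 53x³ + 21x² − 58x + 17.
Step 5: lead(18x⁴ − 53x³ + 21x² − 58x + 17) ÷ lead(D) = 18x⁴ ÷ −2x³ = −9x. Subtract (−9x)·D = 18x⁴ − 45x³ − 54x. Remainder: −8x³ + 21x² − 4x + 17.
Step 6: lead(−8x³ + 21x² − 4x + 17) ÷ lead(D) = −8x³ ÷ −2x³ = 4. Subtract (4)·D = −8x³ + 20x² + 24. Remainder: x² − 4x − 7.

R(x) = x² − 4x − 7, so D(x) is not a factor of P(x). no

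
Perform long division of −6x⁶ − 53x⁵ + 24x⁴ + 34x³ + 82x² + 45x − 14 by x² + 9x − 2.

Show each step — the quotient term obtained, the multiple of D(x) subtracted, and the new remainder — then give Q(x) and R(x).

Step 1: lead(−6x⁶ − 53x⁵ + 24x⁴ + 34x³ + 82x² + 45x − 14) ÷ lead(D) = −6x⁶ ÷ x² = −6x⁴. Subtract (−6x⁴)·D = −6x⁶ − 54x⁵ + 12x⁴. Remainder: x⁵ + 12x⁴ + 34x³ + 82x² + 45x − 14.
Step 2: lead(x⁵ + 12x⁴ + 34x³ + 82x² + 45x − 14) ÷ lead(D) = x⁵ ÷ x² = x³. Subtract (x³)·D = x⁵ + 9x⁴ − 2x³. Remainder: 3x⁴ + 36x³ + 82x² + 45x − 14.
Step 3: lead(3x⁴ + 36x³ + 82x² + 45x − 14) ÷ lead(D) = 3x⁴ ÷ x² = 3x². Subtract (3x²)·D = 3x⁴ + 27x³ − 6x². Remainder: 9x³ + 88x² + 45x − 14.
Step 4: lead(9x³ + 88x² + 45x − 14) ÷ lead(D) = 9x³ ÷ x² = 9x. Subtract (9x)·D = 9x³ + 81x² − 18x. Remainder: 7x² + 63x − 14.
Step 5: lead(7x² + 63x − 14) ÷ lead(D) = 7x² ÷ x² = 7. Subtract (7)·D = 7x² + 63x − 14. Remainder: 0.

Q(x) = −6x⁴ + x³ + 3x² + 9x + 7; R(x) = 0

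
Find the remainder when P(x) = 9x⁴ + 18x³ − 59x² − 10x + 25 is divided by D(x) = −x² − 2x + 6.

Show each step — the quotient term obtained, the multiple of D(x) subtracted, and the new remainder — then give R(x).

Step 1: lead(9x⁴ + 18x³ − 59x² − 10x + 25) ÷ lead(D) = 9x⁴ ÷ −x² = −9x². Subtract (−9x²)·D = 9x⁴ + 18x³ − 54x². Remainder: −5x² − 10x + 25.
Step 2: lead(−5x² − 10x + 25) ÷ lead(D) = −5x² ÷ −x² = 5. Subtract (5)·D = −5x² − 10x + 30. Remainder: −5.

R(x) = −5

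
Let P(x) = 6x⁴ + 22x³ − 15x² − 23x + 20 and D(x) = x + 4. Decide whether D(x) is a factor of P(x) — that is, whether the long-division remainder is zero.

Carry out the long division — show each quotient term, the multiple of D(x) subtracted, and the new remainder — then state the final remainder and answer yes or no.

R(x) = 0, so D(x) is a factor of P(x). yes

Step 1: lead(6x⁴ + 22x³ − 15x² − 23x + 20) ÷ lead(D) = 6x⁴ ÷ x = 6x³. Subtract (6x³)·D = 6x⁴ + 24x³. Remainder: −2x³ − 15x² − 23x + 20.
Step 2: lead(−2x³ − 15x² − 23x + 20) ÷ lead(D) = −2x³ ÷ x = −2x². Subtract (−2x²)·D = −2x³ − 8x². Remainder: −7x² − 23x + 20.
Step 3: lead(−7x² − 23x + 20) ÷ lead(D) = −7x² ÷ x = −7x. Subtract (−7x)·D = −7x² − 28x. Remainder: 5x + 20.
Step 4: lead(5x + 20) ÷ lead(D) = 5x ÷ x = 5. Subtract (5)·D = 5x + 20. Remainder: 0.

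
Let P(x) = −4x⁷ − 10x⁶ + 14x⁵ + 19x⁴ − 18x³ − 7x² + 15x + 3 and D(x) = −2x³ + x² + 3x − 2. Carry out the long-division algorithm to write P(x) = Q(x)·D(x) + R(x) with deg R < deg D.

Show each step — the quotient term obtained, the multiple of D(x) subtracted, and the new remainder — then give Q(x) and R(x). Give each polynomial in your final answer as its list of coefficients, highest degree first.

Step 1: lead(−4x⁷ − 10x⁶ + 14x⁵ + 19x⁴ − 18x³ − 7x² + 15x + 3) ÷ lead(D) = −4x⁷ ÷ −2x³ = 2x⁴. Subtract (2x⁴)·D = −4x⁷ + 2x⁶ + 6x⁵ − 4x⁴. Remainder: −12x⁶ + 8x⁵ + 23x⁴ − 18x³ − 7x² + 15x + 3.
Step 2: lead(−12x⁶ + 8x⁵ + 23x⁴ − 18x³ − 7x² + 15x + 3) ÷ lead(D) = −12x⁶ ÷ −2x³ = 6x³. Subtract (6x³)·D = −12x⁶ + 6x⁵ + 18x⁴ − 12x³. Remainder: 2x⁵ + 5x⁴ − 6x³ − 7x² + 15x + 3.
Step 3: lead(2x⁵ + 5x⁴ − 6x³ − 7x² + 15x + 3) ÷ lead(D) = 2x⁵ ÷ −2x³ = −x². Subtract (−x²)·D = 2x⁵ − x⁴ − 3x³ + 2x². Remainder: 6x⁴ − 3x³ − 9x² + 15x + 3.
Step 4: lead(6x⁴ − 3x³ − 9x² + 15x + 3) ÷ lead(D) = 6x⁴ ÷ −2x³ = −3x. Subtract (−3x)·D = 6x⁴ − 3x³ − 9x² + 6x. Remainder: 9x + 3.

Q = [2, 6, -1, -3, 0]; R = [9, 3]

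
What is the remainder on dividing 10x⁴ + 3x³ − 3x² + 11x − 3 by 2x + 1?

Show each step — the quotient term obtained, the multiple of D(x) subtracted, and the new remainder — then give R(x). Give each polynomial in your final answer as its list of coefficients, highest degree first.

Step 1: lead(10x⁴ + 3x³ − 3x² + 11x − 3) ÷ lead(D) = 10x⁴ ÷ 2x = 5x³. Subtract (5x³)·D = 10x⁴ + 5x³. Remainder: −2x³ − 3x² + 11x − 3.
Step 2: lead(−2x³ − 3x² + 11x − 3) ÷ lead(D) = −2x³ ÷ 2x = −x². Subtract (−x²)·D = −2x³ − x². Remainder: −2x² + 11x − 3.
Step 3: lead(−2x² + 11x − 3) ÷ lead(D) = −2x² ÷ 2x = −x. Subtract (−x)·D = −2x² − x. Remainder: 12x − 3.
Step 4: lead(12x − 3) ÷ lead(D) = 12x ÷ 2x = 6. Subtract (6)·D = 12x + 6. Remainder: −9.

R = [-9]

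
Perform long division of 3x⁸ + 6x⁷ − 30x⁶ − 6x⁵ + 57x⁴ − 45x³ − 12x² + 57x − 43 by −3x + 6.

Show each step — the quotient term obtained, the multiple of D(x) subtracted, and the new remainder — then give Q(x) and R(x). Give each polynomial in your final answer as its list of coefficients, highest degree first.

Step 1: lead(3x⁸ + 6x⁷ − 30x⁶ − 6x⁵ + 57x⁴ − 45x³ − 12x² + 57x − 43) ÷ lead(D) = 3x⁸ ÷ −3x = −x⁷. Subtract (−x⁷)·D = 3x⁸ − 6x⁷. Remainder: 12x⁷ − 30x⁶ − 6x⁵ + 57x⁴ − 45x³ − 12x² + 57x − 43.
Step 2: lead(12x⁷ − 30x⁶ − 6x⁵ + 57x⁴ − 45x³ − 12x² + 57x − 43) ÷ lead(D) = 12x⁷ ÷ −3x = −4x⁶. Subtract (−4x⁶)·D = 12x⁷ − 24x⁶. Remainder: −6x⁶ − 6x⁵ + 57x⁴ − 45x³ − 12x² + 57x − 43.
Step 3: lead(−6x⁶ − 6x⁵ + 57x⁴ − 45x³ − 12x² + 57x − 43) ÷ lead(D) = −6x⁶ ÷ −3x = 2x⁵. Subtract (2x⁵)·D = −6x⁶ + 12x⁵. Remainder: −18x⁵ + 57x⁴ − 45x³ − 12x² + 57x − 43.
Step 4: lead(−18x⁵ + 57x⁴ − 45x³ − 12x² + 57x − 43) ÷ lead(D) = −18x⁵ ÷ −3x = 6x⁴. Subtract (6x⁴)·D = −18x⁵ + 36x⁴. Remainder: 21x⁴ − 45x³ − 12x² + 57x − 43.
Step 5: lead(21x⁴ − 45x³ − 12x² + 57x − 43) ÷ lead(D) = 21x⁴ ÷ −3x = −7x³. Subtract (−7x³)·D = 21x⁴ − 42x³. Remainder: −3x³ − 12x² + 57x − 43.
Step 6: lead(−3x³ − 12x² + 57x − 43) ÷ lead(D) = −3x³ ÷ −3x = x². Subtract (x²)·D = −3x³ + 6x². Remainder: −18x² + 57x − 43.
Step 7: lead(−18x² + 57x − 43) ÷ lead(D) = −18x² ÷ −3x = 6x. Subtract (6x)·D = −18x² + 36x. Remainder: 21x − 43.
Step 8: lead(21x − 43) ÷ lead(D) = 21x ÷ −3x = −7. Subtract (−7)·D = 21x − 42. Remainder: −1.

Q = [-1, -4, 2, 6, -7, 1, 6, -7]; R = [-1]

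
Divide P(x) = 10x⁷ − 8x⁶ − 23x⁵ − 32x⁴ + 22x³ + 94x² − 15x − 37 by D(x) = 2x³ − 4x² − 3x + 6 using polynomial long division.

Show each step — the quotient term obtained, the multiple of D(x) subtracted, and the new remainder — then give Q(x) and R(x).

Q(x) = 5x⁴ + 6x³ + 8x² − 6x − 7; R(x) = 5

Step 1: lead(10x⁷ − 8x⁶ − 23x⁵ − 32x⁴ + 22x³ + 94x² − 15x − 37) ÷ lead(D) = 10x⁷ ÷ 2x³ = 5x⁴. Subtract (5x⁴)·D = 10x⁷ − 20x⁶ − 15x⁵ + 30x⁴. Remainder: 12x⁶ − 8x⁵ − 62x⁴ + 22x³ + 94x² − 15x − 37.
Step 2: lead(12x⁶ − 8x⁵ − 62x⁴ + 22x³ + 94x² − 15x − 37) ÷ lead(D) = 12x⁶ ÷ 2x³ = 6x³. Subtract (6x³)·D = 12x⁶ − 24x⁵ − 18x⁴ + 36x³. Remainder: 16x⁵ − 44x⁴ − 14x³ + 94x² − 15x − 37.
Step 3: lead(16x⁵ − 44x⁴ − 14x³ + 94x² − 15x − 37) ÷ lead(D) = 16x⁵ ÷ 2x³ = 8x². Subtract (8x²)·D = 16x⁵ − 32x⁴ − 24x³ + 48x². Remainder: −12x⁴ + 10x³ + 46x² − 15x − 37.
Step 4: lead(−12x⁴ + 10x³ + 46x² − 15x − 37) ÷ lead(D) = −12x⁴ ÷ 2x³ = −6x. Subtract (−6x)·D = −12x⁴ + 24x³ + 18x² − 36x. Remainder: −14x³ + 28x² + 21x − 37.
Step 5: lead(−14x³ + 28x² + 21x − 37) ÷ lead(D) = −14x³ ÷ 2x³ = −7. Subtract (−7)·D = −14x³ + 28x² + 21x − 42. Remainder: 5.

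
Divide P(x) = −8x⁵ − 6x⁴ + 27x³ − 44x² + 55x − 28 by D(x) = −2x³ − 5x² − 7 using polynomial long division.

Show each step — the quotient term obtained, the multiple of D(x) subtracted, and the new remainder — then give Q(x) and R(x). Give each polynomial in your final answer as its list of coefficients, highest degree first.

Q = [4, -7, 4]; R = [4, 6, 0]

Step 1: lead(−8x⁵ − 6x⁴ + 27x³ − 44x² + 55x − 28) ÷ lead(D) = −8x⁵ ÷ −2x³ = 4x². Subtract (4x²)·D = −8x⁵ − 20x⁴ − 28x². Remainder: 14x⁴ + 27x³ − 16x² + 55x − 28.
Step 2: lead(14x⁴ + 27x³ − 16x² + 55x − 28) ÷ lead(D) = 14x⁴ ÷ −2x³ = −7x. Subtract (−7x)·D = 14x⁴ + 35x³ + 49x. Remainder: −8x³ − 16x² + 6x − 28.
Step 3: lead(−8x³ − 16x² + 6x − 28) ÷ lead(D) = −8x³ ÷ −2x³ = 4. Subtract (4)·D = −8x³ − 20x² − 28. Remainder: 4x² + 6x.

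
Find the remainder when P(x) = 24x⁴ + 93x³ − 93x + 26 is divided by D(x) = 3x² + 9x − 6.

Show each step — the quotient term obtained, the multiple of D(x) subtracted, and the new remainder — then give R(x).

Step 1: lead(24x⁴ + 93x³ − 93x + 26) ÷ lead(D) = 24x⁴ ÷ 3x² = 8x². Subtract (8x²)·D = 24x⁴ + 72x³ − 48x². Remainder: 21x³ + 48x² − 93x + 26.
Step 2: lead(21x³ + 48x² − 93x + 26) ÷ lead(D) = 21x³ ÷ 3x² = 7x. Subtract (7x)·D = 21x³ + 63x² − 42x. Remainder: −15x² − 51x + 26.
Step 3: lead(−15x² − 51x + 26) ÷ lead(D) = −15x² ÷ 3x² = −5. Subtract (−5)·D = −15x² − 45x + 30. Remainder: −6x − 4.

R(x) = −6x − 4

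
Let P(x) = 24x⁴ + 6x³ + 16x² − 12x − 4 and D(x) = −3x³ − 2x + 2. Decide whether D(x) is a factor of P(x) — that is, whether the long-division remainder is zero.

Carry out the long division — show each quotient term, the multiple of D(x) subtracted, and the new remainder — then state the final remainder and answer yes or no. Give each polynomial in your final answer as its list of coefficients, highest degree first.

R = [0], so D(x) is a factor of P(x). yes

Step 1: lead(24x⁴ + 6x³ + 16x² − 12x − 4) ÷ lead(D) = 24x⁴ ÷ −3x³ = −8x. Subtract (−8x)·D = 24x⁴ + 16x² − 16x. Remainder: 6x³ + 4x − 4.
Step 2: lead(6x³ + 4x − 4) ÷ lead(D) = 6x³ ÷ −3x³ = −2. Subtract (−2)·D = 6x³ + 4x − 4. Remainder: 0.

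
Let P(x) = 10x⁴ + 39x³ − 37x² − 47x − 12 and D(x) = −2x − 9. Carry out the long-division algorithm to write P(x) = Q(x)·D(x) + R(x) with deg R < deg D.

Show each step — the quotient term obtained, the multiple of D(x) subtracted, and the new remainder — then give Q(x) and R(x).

Q(x) = −5x³ + 3x² + 5x + 1; R(x) = −3

Step 1: lead(10x⁴ + 39x³ − 37x² − 47x − 12) ÷ lead(D) = 10x⁴ ÷ −2x = −5x³. Subtract (−5x³)·D = 10x⁴ + 45x³. Remainder: −6x³ − 37x² − 47x − 12.
Step 2: lead(−6x³ − 37x² − 47x − 12) ÷ lead(D) = −6x³ ÷ −2x = 3x². Subtract (3x²)·D = −6x³ − 27x². Remainder: −10x² − 47x − 12.
Step 3: lead(−10x² − 47x − 12) ÷ lead(D) = −10x² ÷ −2x = 5x. Subtract (5x)·D = −10x² − 45x. Remainder: −2x − 12.
Step 4: lead(−2x − 12) ÷ lead(D) = −2x ÷ −2x = 1. Subtract (1)·D = −2x − 9. Remainder: −3.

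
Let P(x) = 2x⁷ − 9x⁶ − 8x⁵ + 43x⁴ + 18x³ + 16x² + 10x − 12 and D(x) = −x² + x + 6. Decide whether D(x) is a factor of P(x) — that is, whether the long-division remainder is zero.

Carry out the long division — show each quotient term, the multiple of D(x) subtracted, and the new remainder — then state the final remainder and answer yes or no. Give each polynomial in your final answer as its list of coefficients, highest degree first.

Step 1: lead(2x⁷ − 9x⁶ − 8x⁵ + 43x⁴ + 18x³ + 16x² + 10x − 12) ÷ lead(D) = 2x⁷ ÷ −x² = −2x⁵. Subtract (−2x⁵)·D = 2x⁷ − 2x⁶ − 12x⁵. Remainder: −7x⁶ + 4x⁵ + 43x⁴ + 18x³ + 16x² + 10x − 12.
Step 2: lead(−7x⁶ + 4x⁵ + 43x⁴ + 18x³ + 16x² + 10x − 12) ÷ lead(D) = −7x⁶ ÷ −x² = 7x⁴. Subtract (7x⁴)·D = −7x⁶ + 7x⁵ + 42x⁴. Remainder: −3x⁵ + x⁴ + 18x³ + 16x² + 10x − 12.
Step 3: lead(−3x⁵ + x⁴ + 18x³ + 16x² + 10x − 12) ÷ lead(D) = −3x⁵ ÷ −x² = 3x³. Subtract (3x³)·D = −3x⁵ + 3x⁴ + 18x³. Remainder: −2x⁴ + 16x² + 10x − 12.
Step 4: lead(−2x⁴ + 16x² + 10x − 12) ÷ lead(D) = −2x⁴ ÷ −x² = 2x². Subtract (2x²)·D = −2x⁴ + 2x³ + 12x². Remainder: −2x³ + 4x² + 10x − 12.
Step 5: lead(−2x³ + 4x² + 10x − 12) ÷ lead(D) = −2x³ ÷ −x² = 2x. Subtract (2x)·D = −2x³ + 2x² + 12x. Remainder: 2x² − 2x − 12.
Step 6: lead(2x² − 2x − 12) ÷ lead(D) = 2x² ÷ −x² = −2. Subtract (−2)·D = 2x² − 2x − 12. Remainder: 0.

R = [0], so D(x) is a factor of P(x). yes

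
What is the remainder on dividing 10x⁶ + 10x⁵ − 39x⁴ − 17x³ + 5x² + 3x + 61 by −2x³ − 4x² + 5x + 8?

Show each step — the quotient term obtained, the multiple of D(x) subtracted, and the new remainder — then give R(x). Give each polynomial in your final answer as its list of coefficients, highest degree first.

R = [8, -8, 5]

Step 1: lead(10x⁶ + 10x⁵ − 39x⁴ − 17x³ + 5x² + 3x + 61) ÷ lead(D) = 10x⁶ ÷ −2x³ = −5x³. Subtract (−5x³)·D = 10x⁶ + 20x⁵ − 25x⁴ − 40x³. Remainder: −10x⁵ − 14x⁴ + 23x³ + 5x² + 3x + 61.
Step 2: lead(−10x⁵ − 14x⁴ + 23x³ + 5x² + 3x + 61) ÷ lead(D) = −10x⁵ ÷ −2x³ = 5x². Subtract (5x²)·D = −10x⁵ − 20x⁴ + 25x³ + 40x². Remainder: 6x⁴ − 2x³ − 35x² + 3x + 61.
Step 3: lead(6x⁴ − 2x³ − 35x² + 3x + 61) ÷ lead(D) = 6x⁴ ÷ −2x³ = −3x. Subtract (−3x)·D = 6x⁴ + 12x³ − 15x² − 24x. Remainder: −14x³ − 20x² + 27x + 61.
Step 4: lead(−14x³ − 20x² + 27x + 61) ÷ lead(D) = −14x³ ÷ −2x³ = 7. Subtract (7)·D = −14x³ − 28x² + 35x + 56. Remainder: 8x² − 8x + 5.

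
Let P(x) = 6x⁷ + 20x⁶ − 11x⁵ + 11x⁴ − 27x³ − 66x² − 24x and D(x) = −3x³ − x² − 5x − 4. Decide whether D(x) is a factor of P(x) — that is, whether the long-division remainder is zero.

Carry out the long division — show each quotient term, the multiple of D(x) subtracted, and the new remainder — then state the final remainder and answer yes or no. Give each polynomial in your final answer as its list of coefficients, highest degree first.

R = [0], so D(x) is a factor of P(x). yes

Step 1: lead(6x⁷ + 20x⁶ − 11x⁵ + 11x⁴ − 27x³ − 66x² − 24x) ÷ lead(D) = 6x⁷ ÷ −3x³ = −2x⁴. Subtract (−2x⁴)·D = 6x⁷ + 2x⁶ + 10x⁵ + 8x⁴. Remainder: 18x⁶ − 21x⁵ + 3x⁴ − 27x³ − 66x² − 24x.
Step 2: lead(18x⁶ − 21x⁵ + 3x⁴ − 27x³ − 66x² − 24x) ÷ lead(D) = 18x⁶ ÷ −3x³ = −6x³. Subtract (−6x³)·D = 18x⁶ + 6x⁵ + 30x⁴ + 24x³. Remainder: −27x⁵ − 27x⁴ − 51x³ − 66x² − 24x.
Step 3: lead(−27x⁵ − 27x⁴ − 51x³ − 66x² − 24x) ÷ lead(D) = −27x⁵ ÷ −3x³ = 9x². Subtract (9x²)·D = −27x⁵ − 9x⁴ − 45x³ − 36x². Remainder: −18x⁴ − 6x³ − 30x² − 24x.
Step 4: lead(−18x⁴ − 6x³ − 30x² − 24x) ÷ lead(D) = −18x⁴ ÷ −3x³ = 6x. Subtract (6x)·D = −18x⁴ − 6x³ − 30x² − 24x. Remainder: 0.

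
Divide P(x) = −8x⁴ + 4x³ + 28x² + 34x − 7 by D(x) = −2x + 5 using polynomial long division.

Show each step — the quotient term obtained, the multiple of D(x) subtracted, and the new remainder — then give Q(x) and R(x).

Step 1: lead(−8x⁴ + 4x³ + 28x² + 34x − 7) ÷ lead(D) = −8x⁴ ÷ −2x = 4x³. Subtract (4x³)·D = −8x⁴ + 20x³. Remainder: −16x³ + 28x² + 34x − 7.
Step 2: lead(−16x³ + 28x² + 34x − 7) ÷ lead(D) = −16x³ ÷ −2x = 8x². Subtract (8x²)·D = −16x³ + 40x². Remainder: −12x² + 34x − 7.
Step 3: lead(−12x² + 34x − 7) ÷ lead(D) = −12x² ÷ −2x = 6x. Subtract (6x)·D = −12x² + 30x. Remainder: 4x − 7.
Step 4: lead(4x − 7) ÷ lead(D) = 4x ÷ −2x = −2. Subtract (−2)·D = 4x − 10. Remainder: 3.

Q(x) = 4x³ + 8x² + 6x − 2; R(x) = 3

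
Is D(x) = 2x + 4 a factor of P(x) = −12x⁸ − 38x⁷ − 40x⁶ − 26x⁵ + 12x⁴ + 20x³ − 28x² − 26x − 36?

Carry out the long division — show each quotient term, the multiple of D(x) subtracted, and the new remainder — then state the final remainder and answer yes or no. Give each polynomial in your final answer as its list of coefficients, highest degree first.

R = [0], so D(x) is a factor of P(x). yes

Step 1: lead(−12x⁸ − 38x⁷ − 40x⁶ − 26x⁵ + 12x⁴ + 20x³ − 28x² − 26x − 36) ÷ lead(D) = −12x⁸ ÷ 2x = −6x⁷. Subtract (−6x⁷)·D = −12x⁸ − 24x⁷. Remainder: −14x⁷ − 40x⁶ − 26x⁵ + 12x⁴ + 20x³ − 28x² − 26x − 36.
Step 2: lead(−14x⁷ − 40x⁶ − 26x⁵ + 12x⁴ + 20x³ − 28x² − 26x − 36) ÷ lead(D) = −14x⁷ ÷ 2x = −7x⁶. Subtract (−7x⁶)·D = −14x⁷ − 28x⁶. Remainder: −12x⁶ − 26x⁵ + 12x⁴ + 20x³ − 28x² − 26x − 36.
Step 3: lead(−12x⁶ − 26x⁵ + 12x⁴ + 20x³ − 28x² − 26x − 36) ÷ lead(D) = −12x⁶ ÷ 2x = −6x⁵. Subtract (−6x⁵)·D = −12x⁶ − 24x⁵. Remainder: −2x⁵ + 12x⁴ + 20x³ − 28x² − 26x − 36.
Step 4: lead(−2x⁵ + 12x⁴ + 20x³ − 28x² − 26x − 36) ÷ lead(D) = −2x⁵ ÷ 2x = −x⁴. Subtract (−x⁴)·D = −2x⁵ − 4x⁴. Remainder: 16x⁴ + 20x³ − 28x² − 26x − 36.
Step 5: lead(16x⁴ + 20x³ − 28x² − 26x − 36) ÷ lead(D) = 16x⁴ ÷ 2x = 8x³. Subtract (8x³)·D = 16x⁴ + 32x³. Remainder: −12x³ − 28x² − 26x − 36.
Step 6: lead(−12x³ − 28x² − 26x − 36) ÷ lead(D) = −12x³ ÷ 2x = −6x². Subtract (−6x²)·D = −12x³ − 24x². Remainder: −4x² − 26x − 36.
Step 7: lead(−4x² − 26x − 36) ÷ lead(D) = −4x² ÷ 2x = −2x. Subtract (−2x)·D = −4x² − 8x. Remainder: −18x − 36.
Step 8: lead(−18x − 36) ÷ lead(D) = −18x ÷ 2x = −9. Subtract (−9)·D = −18x − 36. Remainder: 0.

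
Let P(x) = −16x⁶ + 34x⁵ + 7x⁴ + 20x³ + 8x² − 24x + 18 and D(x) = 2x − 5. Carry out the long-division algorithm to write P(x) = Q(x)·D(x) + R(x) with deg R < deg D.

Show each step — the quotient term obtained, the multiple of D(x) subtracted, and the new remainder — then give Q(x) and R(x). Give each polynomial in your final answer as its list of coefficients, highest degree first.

Q = [-8, -3, -4, 0, 4, -2]; R = [8]

Step 1: lead(−16x⁶ + 34x⁵ + 7x⁴ + 20x³ + 8x² − 24x + 18) ÷ lead(D) = −16x⁶ ÷ 2x = −8x⁵. Subtract (−8x⁵)·D = −16x⁶ + 40x⁵. Remainder: −6x⁵ + 7x⁴ + 20x³ + 8x² − 24x + 18.
Step 2: lead(−6x⁵ + 7x⁴ + 20x³ + 8x² − 24x + 18) ÷ lead(D) = −6x⁵ ÷ 2x = −3x⁴. Subtract (−3x⁴)·D = −6x⁵ + 15x⁴. Remainder: −8x⁴ + 20x³ + 8x² − 24x + 18.
Step 3: lead(−8x⁴ + 20x³ + 8x² − 24x + 18) ÷ lead(D) = −8x⁴ ÷ 2x = −4x³. Subtract (−4x³)·D = −8x⁴ + 20x³. Remainder: 8x² − 24x + 18.
Step 4: lead(8x² − 24x + 18) ÷ lead(D) = 8x² ÷ 2x = 4x. Subtract (4x)·D = 8x² − 20x. Remainder: −4x + 18.
Step 5: lead(−4x + 18) ÷ lead(D) = −4x ÷ 2x = −2. Subtract (−2)·D = −4x + 10. Remainder: 8.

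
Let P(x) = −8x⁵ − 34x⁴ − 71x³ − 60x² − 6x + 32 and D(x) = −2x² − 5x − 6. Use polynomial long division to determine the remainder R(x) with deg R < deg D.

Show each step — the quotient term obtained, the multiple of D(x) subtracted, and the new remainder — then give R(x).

R(x) = −4

Step 1: lead(−8x⁵ − 34x⁴ − 71x³ − 60x² − 6x + 32) ÷ lead(D) = −8x⁵ ÷ −2x² = 4x³. Subtract (4x³)·D = −8x⁵ − 20x⁴ − 24x³. Remainder: −14x⁴ − 47x³ − 60x² − 6x + 32.
Step 2: lead(−14x⁴ − 47x³ − 60x² − 6x + 32) ÷ lead(D) = −14x⁴ ÷ −2x² = 7x². Subtract (7x²)·D = −14x⁴ − 35x³ − 42x². Remainder: −12x³ − 18x² − 6x + 32.
Step 3: lead(−12x³ − 18x² − 6x + 32) ÷ lead(D) = −12x³ ÷ −2x² = 6x. Subtract (6x)·D = −12x³ − 30x² − 36x. Remainder: 12x² + 30x + 32.
Step 4: lead(12x² + 30x + 32) ÷ lead(D) = 12x² ÷ −2x² = −6. Subtract (−6)·D = 12x² + 30x + 36. Remainder: −4.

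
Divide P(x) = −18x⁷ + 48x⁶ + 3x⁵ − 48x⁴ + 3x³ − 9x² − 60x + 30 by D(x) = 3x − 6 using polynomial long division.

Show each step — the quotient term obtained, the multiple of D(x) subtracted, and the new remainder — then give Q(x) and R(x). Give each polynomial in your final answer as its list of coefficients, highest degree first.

Step 1: lead(−18x⁷ + 48x⁶ + 3x⁵ − 48x⁴ + 3x³ − 9x² − 60x + 30) ÷ lead(D) = −18x⁷ ÷ 3x = −6x⁶. Subtract (−6x⁶)·D = −18x⁷ + 36x⁶. Remainder: 12x⁶ + 3x⁵ − 48x⁴ + 3x³ − 9x² − 60x + 30.
Step 2: lead(12x⁶ + 3x⁵ − 48x⁴ + 3x³ − 9x² − 60x + 30) ÷ lead(D) = 12x⁶ ÷ 3x = 4x⁵. Subtract (4x⁵)·D = 12x⁶ − 24x⁵. Remainder: 27x⁵ − 48x⁴ + 3x³ − 9x² − 60x + 30.
Step 3: lead(27x⁵ − 48x⁴ + 3x³ − 9x² − 60x + 30) ÷ lead(D) = 27x⁵ ÷ 3x = 9x⁴. Subtract (9x⁴)·D = 27x⁵ − 54x⁴. Remainder: 6x⁴ + 3x³ − 9x² − 60x + 30.
Step 4: lead(6x⁴ + 3x³ − 9x² − 60x + 30) ÷ lead(D) = 6x⁴ ÷ 3x = 2x³. Subtract (2x³)·D = 6x⁴ − 12x³. Remainder: 15x³ − 9x² − 60x + 30.
Step 5: lead(15x³ − 9x² − 60x + 30) ÷ lead(D) = 15x³ ÷ 3x = 5x². Subtract (5x²)·D = 15x³ − 30x². Remainder: 21x² − 60x + 30.
Step 6: lead(21x² − 60x + 30) ÷ lead(D) = 21x² ÷ 3x = 7x. Subtract (7x)·D = 21x² − 42x. Remainder: −18x + 30.
Step 7: lead(−18x + 30) ÷ lead(D) = −18x ÷ 3x = −6. Subtract (−6)·D = −18x + 36. Remainder: −6.

Q = [-6, 4, 9, 2, 5, 7, -6]; R = [-6]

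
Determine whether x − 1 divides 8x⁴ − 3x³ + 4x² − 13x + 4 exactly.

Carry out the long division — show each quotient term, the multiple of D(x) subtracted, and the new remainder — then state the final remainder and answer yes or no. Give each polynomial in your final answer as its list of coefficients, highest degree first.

R = [0], so D(x) is a factor of P(x). yes

Step 1: lead(8x⁴ − 3x³ + 4x² − 13x + 4) ÷ lead(D) = 8x⁴ ÷ x = 8x³. Subtract (8x³)·D = 8x⁴ − 8x³. Remainder: 5x³ + 4x² − 13x + 4.
Step 2: lead(5x³ + 4x² − 13x + 4) ÷ lead(D) = 5x³ ÷ x = 5x². Subtract (5x²)·D = 5x³ − 5x². Remainder: 9x² − 13x + 4.
Step 3: lead(9x² − 13x + 4) ÷ lead(D) = 9x² ÷ x = 9x. Subtract (9x)·D = 9x² − 9x. Remainder: −4x + 4.
Step 4: lead(−4x + 4) ÷ lead(D) = −4x ÷ x = −4. Subtract (−4)·D = −4x + 4. Remainder: 0.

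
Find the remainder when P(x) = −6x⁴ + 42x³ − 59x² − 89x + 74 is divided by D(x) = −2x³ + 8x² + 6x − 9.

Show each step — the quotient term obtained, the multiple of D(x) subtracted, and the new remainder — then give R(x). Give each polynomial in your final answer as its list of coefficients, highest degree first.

R = [-5, -8, -7]

Step 1: lead(−6x⁴ + 42x³ − 59x² − 89x + 74) ÷ lead(D) = −6x⁴ ÷ −2x³ = 3x. Subtract (3x)·D = −6x⁴ + 24x³ + 18x² − 27x. Remainder: 18x³ − 77x² − 62x + 74.
Step 2: lead(18x³ − 77x² − 62x + 74) ÷ lead(D) = 18x³ ÷ −2x³ = −9. Subtract (−9)·D = 18x³ − 72x² − 54x + 81. Remainder: −5x² − 8x − 7.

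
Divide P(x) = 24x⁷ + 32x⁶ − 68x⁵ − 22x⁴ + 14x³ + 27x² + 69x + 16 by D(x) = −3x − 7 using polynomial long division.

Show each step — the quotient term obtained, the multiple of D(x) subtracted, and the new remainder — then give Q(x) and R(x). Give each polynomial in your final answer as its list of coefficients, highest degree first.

Step 1: lead(24x⁷ + 32x⁶ − 68x⁵ − 22x⁴ + 14x³ + 27x² + 69x + 16) ÷ lead(D) = 24x⁷ ÷ −3x = −8x⁶. Subtract (−8x⁶)·D = 24x⁷ + 56x⁶. Remainder: −24x⁶ − 68x⁵ − 22x⁴ + 14x³ + 27x² + 69x + 16.
Step 2: lead(−24x⁶ − 68x⁵ − 22x⁴ + 14x³ + 27x² + 69x + 16) ÷ lead(D) = −24x⁶ ÷ −3x = 8x⁵. Subtract (8x⁵)·D = −24x⁶ − 56x⁵. Remainder: −12x⁵ − 22x⁴ + 14x³ + 27x² + 69x + 16.
Step 3: lead(−12x⁵ − 22x⁴ + 14x³ + 27x² + 69x + 16) ÷ lead(D) = −12x⁵ ÷ −3x = 4x⁴. Subtract (4x⁴)·D = −12x⁵ − 28x⁴. Remainder: 6x⁴ + 14x³ + 27x² + 69x + 16.
Step 4: lead(6x⁴ + 14x³ + 27x² + 69x + 16) ÷ lead(D) = 6x⁴ ÷ −3x = −2x³. Subtract (−2x³)·D = 6x⁴ + 14x³. Remainder: 27x² + 69x + 16.
Step 5: lead(27x² + 69x + 16) ÷ lead(D) = 27x² ÷ −3x = −9x. Subtract (−9x)·D = 27x² + 63x. Remainder: 6x + 16.
Step 6: lead(6x + 16) ÷ lead(D) = 6x ÷ −3x = −2. Subtract (−2)·D = 6x + 14. Remainder: 2.

Q = [-8, 8, 4, -2, 0, -9, -2]; R = [2]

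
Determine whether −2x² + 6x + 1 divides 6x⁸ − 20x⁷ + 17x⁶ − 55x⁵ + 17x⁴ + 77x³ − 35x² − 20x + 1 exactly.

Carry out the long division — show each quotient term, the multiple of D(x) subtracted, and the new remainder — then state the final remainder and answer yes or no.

Step 1: lead(6x⁸ − 20x⁷ + 17x⁶ − 55x⁵ + 17x⁴ + 77x³ − 35x² − 20x + 1) ÷ lead(D) = 6x⁸ ÷ −2x² = −3x⁶. Subtract (−3x⁶)·D = 6x⁸ − 18x⁷ − 3x⁶. Remainder: −2x⁷ + 20x⁶ − 55x⁵ + 17x⁴ + 77x³ − 35x² − 20x + 1.
Step 2: lead(−2x⁷ + 20x⁶ − 55x⁵ + 17x⁴ + 77x³ − 35x² − 20x + 1) ÷ lead(D) = −2x⁷ ÷ −2x² = x⁵. Subtract (x⁵)·D = −2x⁷ + 6x⁶ + x⁵. Remainder: 14x⁶ − 56x⁵ + 17x⁴ + 77x³ − 35x² − 20x + 1.
Step 3: lead(14x⁶ − 56x⁵ + 17x⁴ + 77x³ − 35x² − 20x + 1) ÷ lead(D) = 14x⁶ ÷ −2x² = −7x⁴. Subtract (−7x⁴)·D = 14x⁶ − 42x⁵ − 7x⁴. Remainder: −14x⁵ + 24x⁴ + 77x³ − 35x² − 20x + 1.
Step 4: lead(−14x⁵ + 24x⁴ + 77x³ − 35x² − 20x + 1) ÷ lead(D) = −14x⁵ ÷ −2x² = 7x³. Subtract (7x³)·D = −14x⁵ + 42x⁴ + 7x³. Remainder: −18x⁴ + 70x³ − 35x² − 20x + 1.
Step 5: lead(−18x⁴ + 70x³ − 35x² − 20x + 1) ÷ lead(D) = −18x⁴ ÷ −2x² = 9x². Subtract (9x²)·D = −18x⁴ + 54x³ + 9x². Remainder: 16x³ − 44x² − 20x + 1.
Step 6: lead(16x³ − 44x² − 20x + 1) ÷ lead(D) = 16x³ ÷ −2x² = −8x. Subtract (−8x)·D = 16x³ − 48x² − 8x. Remainder: 4x² − 12x + 1.
Step 7: lead(4x² − 12x + 1) ÷ lead(D) = 4x² ÷ −2x² = −2. Subtract (−2)·D = 4x² − 12x − 2. Remainder: 3.

R(x) = 3, so D(x) is not a factor of P(x). no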